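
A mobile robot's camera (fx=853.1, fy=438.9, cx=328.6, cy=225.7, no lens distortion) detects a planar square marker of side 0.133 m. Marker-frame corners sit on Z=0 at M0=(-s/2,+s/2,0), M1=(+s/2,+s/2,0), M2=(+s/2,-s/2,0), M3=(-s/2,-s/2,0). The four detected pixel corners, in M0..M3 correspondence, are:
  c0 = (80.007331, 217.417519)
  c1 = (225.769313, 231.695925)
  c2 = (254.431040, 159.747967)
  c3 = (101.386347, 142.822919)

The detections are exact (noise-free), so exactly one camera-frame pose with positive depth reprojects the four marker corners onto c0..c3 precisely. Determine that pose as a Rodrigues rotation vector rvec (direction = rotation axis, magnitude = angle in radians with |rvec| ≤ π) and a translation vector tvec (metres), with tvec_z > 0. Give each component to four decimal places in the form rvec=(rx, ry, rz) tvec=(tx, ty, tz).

rvec=(0.3222, -0.1109, 0.2135) tvec=(-0.1446, -0.0635, 0.7589)

Intrinsics K: fx=853.1, fy=438.9, cx=328.6, cy=225.7
Marker side s = 0.133 m; corners in marker frame (Z=0):
  M0 = (-0.0665, +0.0665, 0)
  M1 = (+0.0665, +0.0665, 0)
  M2 = (+0.0665, -0.0665, 0)
  M3 = (-0.0665, -0.0665, 0)
Detected image corners:
  c0 = (80.007331, 217.417519) px
  c1 = (225.769313, 231.695925) px
  c2 = (254.431040, 159.747967) px
  c3 = (101.386347, 142.822919) px
Planar DLT: solve 8×8 A·h = b for H (H[2,2]=1):
  H  [+1153.51925 -122.66731 +165.99594]
  H  [+152.16224 +625.54380 +188.98719]
  H  [+0.18688 +0.39780 +1.00000]
B = K⁻¹H; ‖b₁‖=1.317780, ‖b₂‖=1.317780; λ = 2/(‖b₁‖+‖b₂‖) = 0.758852, sign → tz>0 ⇒ λ=+0.758852
r₁ = λ·B[:,0] = (+0.97146,+0.19016,+0.14182); r₂ = λ·B[:,1] = (-0.22539,+0.92632,+0.30187)
r₃ = r₁×r₂ = (-0.07396,-0.32522,+0.94274); SVD([r₁ r₂ r₃]) → R = UVᵀ:
  R  [+0.97146 -0.22539 -0.07396]
  R  [+0.19016 +0.92632 -0.32522]
  R  [+0.14182 +0.30187 +0.94274]
t = (-0.14464, -0.06348, +0.75885) m
tr R = 2.840518; θ = arccos((tr R − 1)/2) = 0.402054 rad = 23.036°
axis k = ((R−Rᵀ)₃₂, (R−Rᵀ)₁₃, (R−Rᵀ)₂₁) / (2 sinθ) = (+0.801278, -0.275716, +0.530975)
rvec = θ·k = (+0.322157, -0.110853, +0.213481)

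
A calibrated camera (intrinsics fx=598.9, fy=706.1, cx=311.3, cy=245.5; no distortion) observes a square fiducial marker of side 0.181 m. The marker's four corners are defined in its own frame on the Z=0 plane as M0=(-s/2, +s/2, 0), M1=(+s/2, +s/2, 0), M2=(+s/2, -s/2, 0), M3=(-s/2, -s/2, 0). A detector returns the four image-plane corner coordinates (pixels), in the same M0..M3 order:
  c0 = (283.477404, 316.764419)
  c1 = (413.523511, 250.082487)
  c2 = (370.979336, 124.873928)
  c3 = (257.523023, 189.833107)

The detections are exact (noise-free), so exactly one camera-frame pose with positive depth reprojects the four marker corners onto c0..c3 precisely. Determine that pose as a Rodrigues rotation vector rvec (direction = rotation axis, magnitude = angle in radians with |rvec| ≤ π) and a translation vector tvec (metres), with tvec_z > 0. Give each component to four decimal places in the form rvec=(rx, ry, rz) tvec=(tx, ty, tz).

Intrinsics K: fx=598.9, fy=706.1, cx=311.3, cy=245.5
Marker side s = 0.181 m; corners in marker frame (Z=0):
  M0 = (-0.0905, +0.0905, 0)
  M1 = (+0.0905, +0.0905, 0)
  M2 = (+0.0905, -0.0905, 0)
  M3 = (-0.0905, -0.0905, 0)
Detected image corners:
  c0 = (283.477404, 316.764419) px
  c1 = (413.523511, 250.082487) px
  c2 = (370.979336, 124.873928) px
  c3 = (257.523023, 189.833107) px
Planar DLT: solve 8×8 A·h = b for H (H[2,2]=1):
  H  [+578.10814 -35.58087 +328.80443]
  H  [-424.37990 +547.89171 +217.36290]
  H  [-0.27688 -0.67493 +1.00000]
B = K⁻¹H; ‖b₁‖=1.249706, ‖b₂‖=1.249706; λ = 2/(‖b₁‖+‖b₂‖) = 0.800188, sign → tz>0 ⇒ λ=+0.800188
r₁ = λ·B[:,0] = (+0.88757,-0.40390,-0.22156); r₂ = λ·B[:,1] = (+0.23318,+0.80867,-0.54007)
r₃ = r₁×r₂ = (+0.39730,+0.42769,+0.81193); SVD([r₁ r₂ r₃]) → R = UVᵀ:
  R  [+0.88757 +0.23318 +0.39730]
  R  [-0.40390 +0.80867 +0.42769]
  R  [-0.22156 -0.54007 +0.81193]
t = (+0.02339, -0.03189, +0.80019) m
tr R = 2.508177; θ = arccos((tr R − 1)/2) = 0.716531 rad = 41.054°
axis k = ((R−Rᵀ)₃₂, (R−Rᵀ)₁₃, (R−Rᵀ)₂₁) / (2 sinθ) = (-0.736751, +0.471133, -0.485007)
rvec = θ·k = (-0.527906, +0.337581, -0.347523)

rvec=(-0.5279, 0.3376, -0.3475) tvec=(0.0234, -0.0319, 0.8002)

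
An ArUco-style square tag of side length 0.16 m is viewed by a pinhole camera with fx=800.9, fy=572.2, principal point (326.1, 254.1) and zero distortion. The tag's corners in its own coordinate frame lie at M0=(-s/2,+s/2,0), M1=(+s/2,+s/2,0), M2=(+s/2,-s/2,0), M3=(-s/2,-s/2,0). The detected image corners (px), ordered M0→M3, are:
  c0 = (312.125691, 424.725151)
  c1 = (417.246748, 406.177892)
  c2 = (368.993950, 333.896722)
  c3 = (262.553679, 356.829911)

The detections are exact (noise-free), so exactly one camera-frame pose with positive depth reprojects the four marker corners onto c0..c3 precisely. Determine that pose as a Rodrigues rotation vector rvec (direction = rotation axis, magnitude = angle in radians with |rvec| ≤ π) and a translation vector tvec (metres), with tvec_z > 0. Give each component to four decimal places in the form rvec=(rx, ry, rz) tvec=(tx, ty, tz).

rvec=(0.3206, 0.3047, -0.3895) tvec=(0.0177, 0.2390, 1.0751)

Intrinsics K: fx=800.9, fy=572.2, cx=326.1, cy=254.1
Marker side s = 0.16 m; corners in marker frame (Z=0):
  M0 = (-0.0800, +0.0800, 0)
  M1 = (+0.0800, +0.0800, 0)
  M2 = (+0.0800, -0.0800, 0)
  M3 = (-0.0800, -0.0800, 0)
Detected image corners:
  c0 = (312.125691, 424.725151) px
  c1 = (417.246748, 406.177892) px
  c2 = (368.993950, 333.896722) px
  c3 = (262.553679, 356.829911) px
Planar DLT: solve 8×8 A·h = b for H (H[2,2]=1):
  H  [+550.90635 +383.26028 +339.30556]
  H  [-252.53174 +524.29338 +381.31420]
  H  [-0.32374 +0.22764 +1.00000]
B = K⁻¹H; ‖b₁‖=0.930176, ‖b₂‖=0.930176; λ = 2/(‖b₁‖+‖b₂‖) = 1.075065, sign → tz>0 ⇒ λ=+1.075065
r₁ = λ·B[:,0] = (+0.88121,-0.31990,-0.34805); r₂ = λ·B[:,1] = (+0.41481,+0.87638,+0.24473)
r₃ = r₁×r₂ = (+0.22673,-0.36003,+0.90497); SVD([r₁ r₂ r₃]) → R = UVᵀ:
  R  [+0.88121 +0.41481 +0.22673]
  R  [-0.31990 +0.87638 -0.36003]
  R  [-0.34805 +0.24473 +0.90497]
t = (+0.01773, +0.23901, +1.07506) m
tr R = 2.662554; θ = arccos((tr R − 1)/2) = 0.589396 rad = 33.770°
axis k = ((R−Rᵀ)₃₂, (R−Rᵀ)₁₃, (R−Rᵀ)₂₁) / (2 sinθ) = (+0.543990, +0.517017, -0.660884)
rvec = θ·k = (+0.320625, +0.304727, -0.389522)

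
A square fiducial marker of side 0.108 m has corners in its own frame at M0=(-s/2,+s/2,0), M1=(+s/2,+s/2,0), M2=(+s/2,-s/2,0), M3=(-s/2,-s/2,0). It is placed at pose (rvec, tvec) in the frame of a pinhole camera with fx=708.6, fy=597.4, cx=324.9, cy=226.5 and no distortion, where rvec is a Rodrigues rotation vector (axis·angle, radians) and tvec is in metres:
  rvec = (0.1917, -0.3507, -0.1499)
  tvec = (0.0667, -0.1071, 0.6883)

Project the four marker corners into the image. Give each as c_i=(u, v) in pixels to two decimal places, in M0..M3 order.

Intrinsics K: fx=708.6, fy=597.4, cx=324.9, cy=226.5
Marker side s = 0.108 m; corners in marker frame (Z=0):
  M0 = (-0.0540, +0.0540, 0)
  M1 = (+0.0540, +0.0540, 0)
  M2 = (+0.0540, -0.0540, 0)
  M3 = (-0.0540, -0.0540, 0)
rvec = (0.1917, -0.3507, -0.1499), |rvec| = θ = 0.42686 rad = 24.457°
Rodrigues: sinθ=0.41401, 1−cosθ=0.08973; R = I + sinθ·[k]× + (1−cosθ)·[k]×²:
    [+0.92837 +0.11228 -0.35430]
    [-0.17850 +0.97084 -0.16004]
    [+0.32600 +0.21182 +0.92134]
t = (0.0667, -0.1071, 0.6883) m
M0: Pc = R·M0+t = (+0.02263, -0.04504, +0.68213); u = 708.6·(+0.02263)/0.68213 + 324.9 = 348.4094, v = 597.4·(-0.04504)/0.68213 + 226.5 = 187.0584
M1: Pc = R·M1+t = (+0.12290, -0.06431, +0.71734); u = 708.6·(+0.12290)/0.71734 + 324.9 = 446.2974, v = 597.4·(-0.06431)/0.71734 + 226.5 = 172.9399
M2: Pc = R·M2+t = (+0.11077, -0.16916, +0.69447); u = 708.6·(+0.11077)/0.69447 + 324.9 = 437.9231, v = 597.4·(-0.16916)/0.69447 + 226.5 = 80.9800
M3: Pc = R·M3+t = (+0.01050, -0.14989, +0.65926); u = 708.6·(+0.01050)/0.65926 + 324.9 = 336.1912, v = 597.4·(-0.14989)/0.65926 + 226.5 = 90.6774

c0=(348.41, 187.06) c1=(446.30, 172.94) c2=(437.92, 80.98) c3=(336.19, 90.68)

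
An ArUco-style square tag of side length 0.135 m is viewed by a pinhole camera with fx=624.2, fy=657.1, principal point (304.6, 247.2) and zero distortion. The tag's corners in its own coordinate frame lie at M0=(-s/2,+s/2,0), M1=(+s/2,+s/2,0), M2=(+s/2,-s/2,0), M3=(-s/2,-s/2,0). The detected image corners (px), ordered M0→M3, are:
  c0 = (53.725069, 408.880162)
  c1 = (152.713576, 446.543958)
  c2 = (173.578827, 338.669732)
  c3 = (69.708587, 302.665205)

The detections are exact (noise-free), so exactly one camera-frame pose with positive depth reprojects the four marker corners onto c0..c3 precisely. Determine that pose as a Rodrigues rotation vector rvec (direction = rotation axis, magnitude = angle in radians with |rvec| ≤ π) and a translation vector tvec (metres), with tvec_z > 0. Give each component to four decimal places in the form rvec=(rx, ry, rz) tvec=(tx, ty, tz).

rvec=(0.2147, 0.1993, 0.2626) tvec=(-0.2302, 0.1448, 0.7441)

Intrinsics K: fx=624.2, fy=657.1, cx=304.6, cy=247.2
Marker side s = 0.135 m; corners in marker frame (Z=0):
  M0 = (-0.0675, +0.0675, 0)
  M1 = (+0.0675, +0.0675, 0)
  M2 = (+0.0675, -0.0675, 0)
  M3 = (-0.0675, -0.0675, 0)
Detected image corners:
  c0 = (53.725069, 408.880162) px
  c1 = (152.713576, 446.543958) px
  c2 = (173.578827, 338.669732) px
  c3 = (69.708587, 302.665205) px
Planar DLT: solve 8×8 A·h = b for H (H[2,2]=1):
  H  [+725.81183 -100.68576 +111.46989]
  H  [+189.33571 +911.04088 +375.05320]
  H  [-0.22353 +0.31591 +1.00000]
B = K⁻¹H; ‖b₁‖=1.343933, ‖b₂‖=1.343933; λ = 2/(‖b₁‖+‖b₂‖) = 0.744085, sign → tz>0 ⇒ λ=+0.744085
r₁ = λ·B[:,0] = (+0.94637,+0.27697,-0.16632); r₂ = λ·B[:,1] = (-0.23473,+0.94321,+0.23506)
r₃ = r₁×r₂ = (+0.22198,-0.18342,+0.95764); SVD([r₁ r₂ r₃]) → R = UVᵀ:
  R  [+0.94637 -0.23473 +0.22198]
  R  [+0.27697 +0.94321 -0.18342]
  R  [-0.16632 +0.23506 +0.95764]
t = (-0.23022, +0.14478, +0.74408) m
tr R = 2.847229; θ = arccos((tr R − 1)/2) = 0.393391 rad = 22.540°
axis k = ((R−Rᵀ)₃₂, (R−Rᵀ)₁₃, (R−Rᵀ)₂₁) / (2 sinθ) = (+0.545862, +0.506498, +0.667454)
rvec = θ·k = (+0.214737, +0.199252, +0.262571)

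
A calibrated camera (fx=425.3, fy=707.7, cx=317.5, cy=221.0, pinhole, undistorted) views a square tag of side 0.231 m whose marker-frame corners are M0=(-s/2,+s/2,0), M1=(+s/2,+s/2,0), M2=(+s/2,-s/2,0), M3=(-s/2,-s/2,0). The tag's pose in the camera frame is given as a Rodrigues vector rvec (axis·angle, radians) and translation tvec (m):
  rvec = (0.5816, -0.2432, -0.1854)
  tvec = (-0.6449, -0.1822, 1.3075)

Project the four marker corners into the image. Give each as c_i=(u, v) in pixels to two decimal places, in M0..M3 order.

c0=(83.78, 189.77) c1=(157.90, 162.43) c2=(133.38, 50.20) c3=(50.58, 76.76)

Intrinsics K: fx=425.3, fy=707.7, cx=317.5, cy=221.0
Marker side s = 0.231 m; corners in marker frame (Z=0):
  M0 = (-0.1155, +0.1155, 0)
  M1 = (+0.1155, +0.1155, 0)
  M2 = (+0.1155, -0.1155, 0)
  M3 = (-0.1155, -0.1155, 0)
rvec = (0.5816, -0.2432, -0.1854), |rvec| = θ = 0.65710 rad = 37.649°
Rodrigues: sinθ=0.61082, 1−cosθ=0.20823; R = I + sinθ·[k]× + (1−cosθ)·[k]×²:
    [+0.95490 +0.10413 -0.27807]
    [-0.24056 +0.82029 -0.51890]
    [+0.17407 +0.56239 +0.80835]
t = (-0.6449, -0.1822, 1.3075) m
M0: Pc = R·M0+t = (-0.74316, -0.05967, +1.35235); u = 425.3·(-0.74316)/1.35235 + 317.5 = 83.7828, v = 707.7·(-0.05967)/1.35235 + 221.0 = 189.7731
M1: Pc = R·M1+t = (-0.52258, -0.11524, +1.39256); u = 425.3·(-0.52258)/1.39256 + 317.5 = 157.8989, v = 707.7·(-0.11524)/1.39256 + 221.0 = 162.4347
M2: Pc = R·M2+t = (-0.54664, -0.30473, +1.26265); u = 425.3·(-0.54664)/1.26265 + 317.5 = 133.3758, v = 707.7·(-0.30473)/1.26265 + 221.0 = 50.2035
M3: Pc = R·M3+t = (-0.76722, -0.24916, +1.22244); u = 425.3·(-0.76722)/1.22244 + 317.5 = 50.5766, v = 707.7·(-0.24916)/1.22244 + 221.0 = 76.7555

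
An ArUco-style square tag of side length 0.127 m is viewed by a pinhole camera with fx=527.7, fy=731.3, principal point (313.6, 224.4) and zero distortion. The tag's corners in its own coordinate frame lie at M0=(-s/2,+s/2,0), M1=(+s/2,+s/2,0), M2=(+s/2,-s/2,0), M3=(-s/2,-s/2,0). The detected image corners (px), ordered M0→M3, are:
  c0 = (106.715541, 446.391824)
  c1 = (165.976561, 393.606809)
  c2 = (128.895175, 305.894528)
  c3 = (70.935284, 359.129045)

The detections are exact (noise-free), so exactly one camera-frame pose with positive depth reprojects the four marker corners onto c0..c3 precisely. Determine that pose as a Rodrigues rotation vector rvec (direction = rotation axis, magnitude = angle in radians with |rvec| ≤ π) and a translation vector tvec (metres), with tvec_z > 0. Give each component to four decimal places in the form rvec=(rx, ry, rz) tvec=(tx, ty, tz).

rvec=(-0.0691, 0.1232, -0.5697) tvec=(-0.3390, 0.1896, 0.9137)

Intrinsics K: fx=527.7, fy=731.3, cx=313.6, cy=224.4
Marker side s = 0.127 m; corners in marker frame (Z=0):
  M0 = (-0.0635, +0.0635, 0)
  M1 = (+0.0635, +0.0635, 0)
  M2 = (+0.0635, -0.0635, 0)
  M3 = (-0.0635, -0.0635, 0)
Detected image corners:
  c0 = (106.715541, 446.391824) px
  c1 = (165.976561, 393.606809) px
  c2 = (128.895175, 305.894528) px
  c3 = (70.935284, 359.129045) px
Planar DLT: solve 8×8 A·h = b for H (H[2,2]=1):
  H  [+448.90403 +273.98019 +117.80704]
  H  [-457.41738 +647.96315 +376.13253]
  H  [-0.10633 -0.10871 +1.00000]
B = K⁻¹H; ‖b₁‖=1.094504, ‖b₂‖=1.094504; λ = 2/(‖b₁‖+‖b₂‖) = 0.913655, sign → tz>0 ⇒ λ=+0.913655
r₁ = λ·B[:,0] = (+0.83496,-0.54167,-0.09714); r₂ = λ·B[:,1] = (+0.53339,+0.84002,-0.09932)
r₃ = r₁×r₂ = (+0.13540,+0.03112,+0.99030); SVD([r₁ r₂ r₃]) → R = UVᵀ:
  R  [+0.83496 +0.53339 +0.13540]
  R  [-0.54167 +0.84002 +0.03112]
  R  [-0.09714 -0.09932 +0.99030]
t = (-0.33899, +0.18957, +0.91366) m
tr R = 2.665277; θ = arccos((tr R − 1)/2) = 0.586941 rad = 33.629°
axis k = ((R−Rᵀ)₃₂, (R−Rᵀ)₁₃, (R−Rᵀ)₂₁) / (2 sinθ) = (-0.117764, +0.209951, -0.970594)
rvec = θ·k = (-0.069121, +0.123229, -0.569682)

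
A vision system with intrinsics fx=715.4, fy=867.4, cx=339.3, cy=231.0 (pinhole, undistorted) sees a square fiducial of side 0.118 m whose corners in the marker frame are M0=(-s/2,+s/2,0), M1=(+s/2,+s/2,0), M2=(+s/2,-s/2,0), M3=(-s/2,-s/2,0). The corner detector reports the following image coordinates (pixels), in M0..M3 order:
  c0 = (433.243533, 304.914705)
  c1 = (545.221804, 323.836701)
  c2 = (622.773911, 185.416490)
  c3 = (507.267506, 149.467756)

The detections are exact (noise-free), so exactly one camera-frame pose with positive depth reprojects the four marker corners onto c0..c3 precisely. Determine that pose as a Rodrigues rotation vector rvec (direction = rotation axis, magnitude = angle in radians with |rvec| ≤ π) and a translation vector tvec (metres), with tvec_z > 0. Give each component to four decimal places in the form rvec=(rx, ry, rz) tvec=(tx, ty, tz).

rvec=(0.5693, -0.4235, 0.2957) tvec=(0.1473, 0.0091, 0.5581)

Intrinsics K: fx=715.4, fy=867.4, cx=339.3, cy=231.0
Marker side s = 0.118 m; corners in marker frame (Z=0):
  M0 = (-0.0590, +0.0590, 0)
  M1 = (+0.0590, +0.0590, 0)
  M2 = (+0.0590, -0.0590, 0)
  M3 = (-0.0590, -0.0590, 0)
Detected image corners:
  c0 = (433.243533, 304.914705) px
  c1 = (545.221804, 323.836701) px
  c2 = (622.773911, 185.416490) px
  c3 = (507.267506, 149.467756) px
Planar DLT: solve 8×8 A·h = b for H (H[2,2]=1):
  H  [+1400.56933 -213.01166 +528.08699]
  H  [+428.91918 +1438.18396 +245.11625]
  H  [+0.82973 +0.81573 +1.00000]
B = K⁻¹H; ‖b₁‖=1.791660, ‖b₂‖=1.791660; λ = 2/(‖b₁‖+‖b₂‖) = 0.558142, sign → tz>0 ⇒ λ=+0.558142
r₁ = λ·B[:,0] = (+0.87306,+0.15266,+0.46310); r₂ = λ·B[:,1] = (-0.38212,+0.80417,+0.45529)
r₃ = r₁×r₂ = (-0.30291,-0.57446,+0.76042); SVD([r₁ r₂ r₃]) → R = UVᵀ:
  R  [+0.87306 -0.38212 -0.30291]
  R  [+0.15266 +0.80417 -0.57446]
  R  [+0.46310 +0.45529 +0.76042]
t = (+0.14729, +0.00908, +0.55814) m
tr R = 2.437651; θ = arccos((tr R − 1)/2) = 0.768685 rad = 44.042°
axis k = ((R−Rᵀ)₃₂, (R−Rᵀ)₁₃, (R−Rᵀ)₂₁) / (2 sinθ) = (+0.740624, -0.550938, +0.384634)
rvec = θ·k = (+0.569307, -0.423498, +0.295662)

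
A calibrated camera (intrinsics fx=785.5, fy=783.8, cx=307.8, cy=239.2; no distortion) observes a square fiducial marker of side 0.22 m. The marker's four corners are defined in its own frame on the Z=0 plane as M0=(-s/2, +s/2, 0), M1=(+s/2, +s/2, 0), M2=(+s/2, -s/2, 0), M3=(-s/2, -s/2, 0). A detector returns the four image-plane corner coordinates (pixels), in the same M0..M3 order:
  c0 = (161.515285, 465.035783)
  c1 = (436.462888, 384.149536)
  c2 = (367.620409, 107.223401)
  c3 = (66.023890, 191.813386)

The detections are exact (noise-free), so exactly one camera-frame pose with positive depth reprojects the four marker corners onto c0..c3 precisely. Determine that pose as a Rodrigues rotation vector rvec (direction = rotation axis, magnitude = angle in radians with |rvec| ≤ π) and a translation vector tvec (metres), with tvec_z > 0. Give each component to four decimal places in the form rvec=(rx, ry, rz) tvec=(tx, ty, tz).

Intrinsics K: fx=785.5, fy=783.8, cx=307.8, cy=239.2
Marker side s = 0.22 m; corners in marker frame (Z=0):
  M0 = (-0.1100, +0.1100, 0)
  M1 = (+0.1100, +0.1100, 0)
  M2 = (+0.1100, -0.1100, 0)
  M3 = (-0.1100, -0.1100, 0)
Detected image corners:
  c0 = (161.515285, 465.035783) px
  c1 = (436.462888, 384.149536) px
  c2 = (367.620409, 107.223401) px
  c3 = (66.023890, 191.813386) px
Planar DLT: solve 8×8 A·h = b for H (H[2,2]=1):
  H  [+1323.12664 +477.04399 +260.67916]
  H  [-358.47444 +1366.10097 +292.88062]
  H  [+0.06004 +0.40309 +1.00000]
B = K⁻¹H; ‖b₁‖=1.728729, ‖b₂‖=1.728729; λ = 2/(‖b₁‖+‖b₂‖) = 0.578460, sign → tz>0 ⇒ λ=+0.578460
r₁ = λ·B[:,0] = (+0.96077,-0.27516,+0.03473); r₂ = λ·B[:,1] = (+0.25994,+0.93705,+0.23317)
r₃ = r₁×r₂ = (-0.09670,-0.21499,+0.97182); SVD([r₁ r₂ r₃]) → R = UVᵀ:
  R  [+0.96077 +0.25994 -0.09670]
  R  [-0.27516 +0.93705 -0.21499]
  R  [+0.03473 +0.23317 +0.97182]
t = (-0.03470, +0.03962, +0.57846) m
tr R = 2.869638; θ = arccos((tr R − 1)/2) = 0.363048 rad = 20.801°
axis k = ((R−Rᵀ)₃₂, (R−Rᵀ)₁₃, (R−Rᵀ)₂₁) / (2 sinθ) = (+0.630993, -0.185052, -0.753395)
rvec = θ·k = (+0.229080, -0.067183, -0.273518)

rvec=(0.2291, -0.0672, -0.2735) tvec=(-0.0347, 0.0396, 0.5785)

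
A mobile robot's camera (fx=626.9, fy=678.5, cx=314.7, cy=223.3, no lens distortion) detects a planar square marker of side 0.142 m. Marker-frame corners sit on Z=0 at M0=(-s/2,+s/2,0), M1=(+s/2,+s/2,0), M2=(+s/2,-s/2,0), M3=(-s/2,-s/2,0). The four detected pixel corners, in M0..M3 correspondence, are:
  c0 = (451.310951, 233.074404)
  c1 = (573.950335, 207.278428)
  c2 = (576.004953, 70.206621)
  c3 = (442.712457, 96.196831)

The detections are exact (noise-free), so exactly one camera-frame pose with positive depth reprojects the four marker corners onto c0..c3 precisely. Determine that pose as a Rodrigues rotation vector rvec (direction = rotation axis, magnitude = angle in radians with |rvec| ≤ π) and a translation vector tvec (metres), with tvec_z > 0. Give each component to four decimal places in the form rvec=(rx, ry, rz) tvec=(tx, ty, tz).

Intrinsics K: fx=626.9, fy=678.5, cx=314.7, cy=223.3
Marker side s = 0.142 m; corners in marker frame (Z=0):
  M0 = (-0.0710, +0.0710, 0)
  M1 = (+0.0710, +0.0710, 0)
  M2 = (+0.0710, -0.0710, 0)
  M3 = (-0.0710, -0.0710, 0)
Detected image corners:
  c0 = (451.310951, 233.074404) px
  c1 = (573.950335, 207.278428) px
  c2 = (576.004953, 70.206621) px
  c3 = (442.712457, 96.196831) px
Planar DLT: solve 8×8 A·h = b for H (H[2,2]=1):
  H  [+950.89426 +321.04152 +511.51836]
  H  [-167.09482 +1053.15609 +154.43512]
  H  [+0.10035 +0.58370 +1.00000]
B = K⁻¹H; ‖b₁‖=1.496173, ‖b₂‖=1.496173; λ = 2/(‖b₁‖+‖b₂‖) = 0.668372, sign → tz>0 ⇒ λ=+0.668372
r₁ = λ·B[:,0] = (+0.98013,-0.18668,+0.06707); r₂ = λ·B[:,1] = (+0.14644,+0.90904,+0.39013)
r₃ = r₁×r₂ = (-0.13380,-0.37255,+0.91831); SVD([r₁ r₂ r₃]) → R = UVᵀ:
  R  [+0.98013 +0.14644 -0.13380]
  R  [-0.18668 +0.90904 -0.37255]
  R  [+0.06707 +0.39013 +0.91831]
t = (+0.20984, -0.06784, +0.66837) m
tr R = 2.807485; θ = arccos((tr R − 1)/2) = 0.442363 rad = 25.346°
axis k = ((R−Rᵀ)₃₂, (R−Rᵀ)₁₃, (R−Rᵀ)₂₁) / (2 sinθ) = (+0.890824, -0.234623, -0.389081)
rvec = θ·k = (+0.394068, -0.103789, -0.172115)

rvec=(0.3941, -0.1038, -0.1721) tvec=(0.2098, -0.0678, 0.6684)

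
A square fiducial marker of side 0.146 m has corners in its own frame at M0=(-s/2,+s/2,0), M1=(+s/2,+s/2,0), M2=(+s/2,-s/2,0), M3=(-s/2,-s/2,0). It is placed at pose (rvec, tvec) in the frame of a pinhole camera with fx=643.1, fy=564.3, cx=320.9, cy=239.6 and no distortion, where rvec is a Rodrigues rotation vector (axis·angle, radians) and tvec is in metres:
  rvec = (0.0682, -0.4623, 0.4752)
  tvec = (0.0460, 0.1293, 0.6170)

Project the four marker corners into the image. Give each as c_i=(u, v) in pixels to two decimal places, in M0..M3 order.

c0=(271.32, 397.91) c1=(390.80, 436.27) c2=(455.75, 322.16) c3=(344.70, 271.61)

Intrinsics K: fx=643.1, fy=564.3, cx=320.9, cy=239.6
Marker side s = 0.146 m; corners in marker frame (Z=0):
  M0 = (-0.0730, +0.0730, 0)
  M1 = (+0.0730, +0.0730, 0)
  M2 = (+0.0730, -0.0730, 0)
  M3 = (-0.0730, -0.0730, 0)
rvec = (0.0682, -0.4623, 0.4752), |rvec| = θ = 0.66647 rad = 38.186°
Rodrigues: sinθ=0.61822, 1−cosθ=0.21399; R = I + sinθ·[k]× + (1−cosθ)·[k]×²:
    [+0.78825 -0.45598 -0.41321]
    [+0.42560 +0.88897 -0.16910]
    [+0.44444 -0.04257 +0.89480]
t = (0.0460, 0.1293, 0.6170) m
M0: Pc = R·M0+t = (-0.04483, +0.16313, +0.58145); u = 643.1·(-0.04483)/0.58145 + 320.9 = 271.3179, v = 564.3·(+0.16313)/0.58145 + 239.6 = 397.9148
M1: Pc = R·M1+t = (+0.07026, +0.22526, +0.64634); u = 643.1·(+0.07026)/0.64634 + 320.9 = 390.8035, v = 564.3·(+0.22526)/0.64634 + 239.6 = 436.2722
M2: Pc = R·M2+t = (+0.13683, +0.09547, +0.65255); u = 643.1·(+0.13683)/0.65255 + 320.9 = 455.7469, v = 564.3·(+0.09547)/0.65255 + 239.6 = 322.1622
M3: Pc = R·M3+t = (+0.02174, +0.03334, +0.58766); u = 643.1·(+0.02174)/0.58766 + 320.9 = 344.6960, v = 564.3·(+0.03334)/0.58766 + 239.6 = 271.6108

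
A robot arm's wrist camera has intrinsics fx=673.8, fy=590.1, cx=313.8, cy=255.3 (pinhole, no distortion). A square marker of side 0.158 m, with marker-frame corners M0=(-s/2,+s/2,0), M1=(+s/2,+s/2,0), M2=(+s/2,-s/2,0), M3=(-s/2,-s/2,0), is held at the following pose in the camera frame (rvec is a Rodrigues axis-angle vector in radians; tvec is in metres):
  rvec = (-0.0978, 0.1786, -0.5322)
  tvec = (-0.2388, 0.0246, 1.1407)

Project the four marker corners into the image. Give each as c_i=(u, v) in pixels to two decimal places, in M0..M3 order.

Intrinsics K: fx=673.8, fy=590.1, cx=313.8, cy=255.3
Marker side s = 0.158 m; corners in marker frame (Z=0):
  M0 = (-0.0790, +0.0790, 0)
  M1 = (+0.0790, +0.0790, 0)
  M2 = (+0.0790, -0.0790, 0)
  M3 = (-0.0790, -0.0790, 0)
rvec = (-0.0978, 0.1786, -0.5322), |rvec| = θ = 0.56982 rad = 32.649°
Rodrigues: sinθ=0.53948, 1−cosθ=0.15800; R = I + sinθ·[k]× + (1−cosθ)·[k]×²:
    [+0.84665 +0.49536 +0.19442]
    [-0.51236 +0.85752 +0.04634]
    [-0.14376 -0.13885 +0.97982]
t = (-0.2388, 0.0246, 1.1407) m
M0: Pc = R·M0+t = (-0.26655, +0.13282, +1.14109); u = 673.8·(-0.26655)/1.14109 + 313.8 = 156.4042, v = 590.1·(+0.13282)/1.14109 + 255.3 = 323.9865
M1: Pc = R·M1+t = (-0.13278, +0.05187, +1.11837); u = 673.8·(-0.13278)/1.11837 + 313.8 = 233.8019, v = 590.1·(+0.05187)/1.11837 + 255.3 = 282.6673
M2: Pc = R·M2+t = (-0.21105, -0.08362, +1.14031); u = 673.8·(-0.21105)/1.14031 + 313.8 = 189.0934, v = 590.1·(-0.08362)/1.14031 + 255.3 = 212.0272
M3: Pc = R·M3+t = (-0.34482, -0.00267, +1.16303); u = 673.8·(-0.34482)/1.16303 + 313.8 = 114.0288, v = 590.1·(-0.00267)/1.16303 + 255.3 = 253.9467

c0=(156.40, 323.99) c1=(233.80, 282.67) c2=(189.09, 212.03) c3=(114.03, 253.95)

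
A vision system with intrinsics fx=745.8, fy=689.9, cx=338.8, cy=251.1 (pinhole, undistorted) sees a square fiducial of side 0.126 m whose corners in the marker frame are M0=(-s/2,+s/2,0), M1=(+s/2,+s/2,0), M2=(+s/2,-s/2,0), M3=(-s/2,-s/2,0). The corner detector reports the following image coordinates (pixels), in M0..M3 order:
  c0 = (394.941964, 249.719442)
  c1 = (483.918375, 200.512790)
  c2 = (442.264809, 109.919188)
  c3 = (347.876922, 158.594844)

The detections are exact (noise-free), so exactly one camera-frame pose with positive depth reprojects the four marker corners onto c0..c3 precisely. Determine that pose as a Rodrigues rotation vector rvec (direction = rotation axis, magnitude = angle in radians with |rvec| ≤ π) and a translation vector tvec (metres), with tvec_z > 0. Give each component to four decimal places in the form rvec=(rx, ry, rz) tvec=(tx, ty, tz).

Intrinsics K: fx=745.8, fy=689.9, cx=338.8, cy=251.1
Marker side s = 0.126 m; corners in marker frame (Z=0):
  M0 = (-0.0630, +0.0630, 0)
  M1 = (+0.0630, +0.0630, 0)
  M2 = (+0.0630, -0.0630, 0)
  M3 = (-0.0630, -0.0630, 0)
Detected image corners:
  c0 = (394.941964, 249.719442) px
  c1 = (483.918375, 200.512790) px
  c2 = (442.264809, 109.919188) px
  c3 = (347.876922, 158.594844) px
Planar DLT: solve 8×8 A·h = b for H (H[2,2]=1):
  H  [+826.02732 +499.36013 +418.42921]
  H  [-345.89108 +784.64541 +180.33386]
  H  [+0.23696 +0.35380 +1.00000]
B = K⁻¹H; ‖b₁‖=1.183760, ‖b₂‖=1.183760; λ = 2/(‖b₁‖+‖b₂‖) = 0.844766, sign → tz>0 ⇒ λ=+0.844766
r₁ = λ·B[:,0] = (+0.84471,-0.49639,+0.20017); r₂ = λ·B[:,1] = (+0.42985,+0.85200,+0.29888)
r₃ = r₁×r₂ = (-0.31891,-0.16642,+0.93306); SVD([r₁ r₂ r₃]) → R = UVᵀ:
  R  [+0.84471 +0.42985 -0.31891]
  R  [-0.49639 +0.85200 -0.16642]
  R  [+0.20017 +0.29888 +0.93306]
t = (+0.09020, -0.08665, +0.84477) m
tr R = 2.629765; θ = arccos((tr R − 1)/2) = 0.618270 rad = 35.424°
axis k = ((R−Rᵀ)₃₂, (R−Rᵀ)₁₃, (R−Rᵀ)₂₁) / (2 sinθ) = (+0.401376, -0.447770, -0.798999)
rvec = θ·k = (+0.248159, -0.276842, -0.493997)

rvec=(0.2482, -0.2768, -0.4940) tvec=(0.0902, -0.0867, 0.8448)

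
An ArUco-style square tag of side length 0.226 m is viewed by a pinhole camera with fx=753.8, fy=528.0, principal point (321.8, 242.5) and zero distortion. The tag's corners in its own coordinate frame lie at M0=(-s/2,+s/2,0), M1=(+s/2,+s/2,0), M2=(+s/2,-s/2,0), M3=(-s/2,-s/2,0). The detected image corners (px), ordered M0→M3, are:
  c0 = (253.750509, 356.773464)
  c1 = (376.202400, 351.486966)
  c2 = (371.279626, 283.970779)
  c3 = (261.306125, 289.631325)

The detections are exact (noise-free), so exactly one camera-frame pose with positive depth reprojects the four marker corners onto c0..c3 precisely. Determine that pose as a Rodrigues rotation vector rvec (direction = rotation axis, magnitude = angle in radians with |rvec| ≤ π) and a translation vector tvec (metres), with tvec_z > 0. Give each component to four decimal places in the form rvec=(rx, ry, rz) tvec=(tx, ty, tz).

Intrinsics K: fx=753.8, fy=528.0, cx=321.8, cy=242.5
Marker side s = 0.226 m; corners in marker frame (Z=0):
  M0 = (-0.1130, +0.1130, 0)
  M1 = (+0.1130, +0.1130, 0)
  M2 = (+0.1130, -0.1130, 0)
  M3 = (-0.1130, -0.1130, 0)
Detected image corners:
  c0 = (253.750509, 356.773464) px
  c1 = (376.202400, 351.486966) px
  c2 = (371.279626, 283.970779) px
  c3 = (261.306125, 289.631325) px
Planar DLT: solve 8×8 A·h = b for H (H[2,2]=1):
  H  [+492.76262 -156.21043 +315.25466]
  H  [-44.53770 +145.42382 +318.67510]
  H  [-0.06326 -0.47583 +1.00000]
B = K⁻¹H; ‖b₁‖=0.685879, ‖b₂‖=0.685879; λ = 2/(‖b₁‖+‖b₂‖) = 1.457984, sign → tz>0 ⇒ λ=+1.457984
r₁ = λ·B[:,0] = (+0.99247,-0.08062,-0.09224); r₂ = λ·B[:,1] = (-0.00597,+0.72019,-0.69375)
r₃ = r₁×r₂ = (+0.12236,+0.68908,+0.71428); SVD([r₁ r₂ r₃]) → R = UVᵀ:
  R  [+0.99247 -0.00597 +0.12236]
  R  [-0.08062 +0.72019 +0.68908]
  R  [-0.09224 -0.69375 +0.71428]
t = (-0.01266, +0.21034, +1.45798) m
tr R = 2.426941; θ = arccos((tr R − 1)/2) = 0.776357 rad = 44.482°
axis k = ((R−Rᵀ)₃₂, (R−Rᵀ)₁₃, (R−Rᵀ)₂₁) / (2 sinθ) = (-0.986769, +0.153134, -0.053267)
rvec = θ·k = (-0.766085, +0.118887, -0.041354)

rvec=(-0.7661, 0.1189, -0.0414) tvec=(-0.0127, 0.2103, 1.4580)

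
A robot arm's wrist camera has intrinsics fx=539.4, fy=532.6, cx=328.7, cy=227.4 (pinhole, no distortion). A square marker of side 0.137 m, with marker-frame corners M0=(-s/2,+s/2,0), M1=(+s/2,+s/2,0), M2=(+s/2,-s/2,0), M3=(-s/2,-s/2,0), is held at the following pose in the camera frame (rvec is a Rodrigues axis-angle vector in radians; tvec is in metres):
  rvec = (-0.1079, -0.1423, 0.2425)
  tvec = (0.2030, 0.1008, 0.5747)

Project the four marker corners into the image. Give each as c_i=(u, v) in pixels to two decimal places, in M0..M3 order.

Intrinsics K: fx=539.4, fy=532.6, cx=328.7, cy=227.4
Marker side s = 0.137 m; corners in marker frame (Z=0):
  M0 = (-0.0685, +0.0685, 0)
  M1 = (+0.0685, +0.0685, 0)
  M2 = (+0.0685, -0.0685, 0)
  M3 = (-0.0685, -0.0685, 0)
rvec = (-0.1079, -0.1423, 0.2425), |rvec| = θ = 0.30116 rad = 17.255°
Rodrigues: sinθ=0.29663, 1−cosθ=0.04501; R = I + sinθ·[k]× + (1−cosθ)·[k]×²:
    [+0.96077 -0.23123 -0.15314]
    [+0.24647 +0.96504 +0.08915]
    [+0.12717 -0.12340 +0.98417]
t = (0.2030, 0.1008, 0.5747) m
M0: Pc = R·M0+t = (+0.12135, +0.15002, +0.55754); u = 539.4·(+0.12135)/0.55754 + 328.7 = 446.1007, v = 532.6·(+0.15002)/0.55754 + 227.4 = 370.7124
M1: Pc = R·M1+t = (+0.25297, +0.18379, +0.57496); u = 539.4·(+0.25297)/0.57496 + 328.7 = 566.0281, v = 532.6·(+0.18379)/0.57496 + 227.4 = 397.6484
M2: Pc = R·M2+t = (+0.28465, +0.05158, +0.59186); u = 539.4·(+0.28465)/0.59186 + 328.7 = 588.1198, v = 532.6·(+0.05158)/0.59186 + 227.4 = 273.8133
M3: Pc = R·M3+t = (+0.15303, +0.01781, +0.57444); u = 539.4·(+0.15303)/0.57444 + 328.7 = 472.3918, v = 532.6·(+0.01781)/0.57444 + 227.4 = 243.9141

c0=(446.10, 370.71) c1=(566.03, 397.65) c2=(588.12, 273.81) c3=(472.39, 243.91)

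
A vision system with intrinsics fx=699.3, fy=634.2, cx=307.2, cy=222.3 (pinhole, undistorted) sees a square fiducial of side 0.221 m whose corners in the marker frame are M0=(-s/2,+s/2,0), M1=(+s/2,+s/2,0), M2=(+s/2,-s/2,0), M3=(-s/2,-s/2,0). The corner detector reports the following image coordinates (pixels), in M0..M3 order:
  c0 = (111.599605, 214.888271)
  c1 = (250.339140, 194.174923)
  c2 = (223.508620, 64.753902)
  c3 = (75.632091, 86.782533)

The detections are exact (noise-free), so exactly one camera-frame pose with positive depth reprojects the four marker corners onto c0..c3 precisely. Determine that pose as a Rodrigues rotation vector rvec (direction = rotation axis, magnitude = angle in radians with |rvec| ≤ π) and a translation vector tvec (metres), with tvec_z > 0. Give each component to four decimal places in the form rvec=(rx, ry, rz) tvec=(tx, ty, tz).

rvec=(0.3112, -0.0272, -0.1617) tvec=(-0.2155, -0.1346, 1.0655)

Intrinsics K: fx=699.3, fy=634.2, cx=307.2, cy=222.3
Marker side s = 0.221 m; corners in marker frame (Z=0):
  M0 = (-0.1105, +0.1105, 0)
  M1 = (+0.1105, +0.1105, 0)
  M2 = (+0.1105, -0.1105, 0)
  M3 = (-0.1105, -0.1105, 0)
Detected image corners:
  c0 = (111.599605, 214.888271) px
  c1 = (250.339140, 194.174923) px
  c2 = (223.508620, 64.753902) px
  c3 = (75.632091, 86.782533) px
Planar DLT: solve 8×8 A·h = b for H (H[2,2]=1):
  H  [+648.05941 +189.69506 +165.78243]
  H  [-96.38186 +623.02378 +142.19793]
  H  [+0.00160 +0.28815 +1.00000]
B = K⁻¹H; ‖b₁‖=0.938502, ‖b₂‖=0.938502; λ = 2/(‖b₁‖+‖b₂‖) = 1.065528, sign → tz>0 ⇒ λ=+1.065528
r₁ = λ·B[:,0] = (+0.98670,-0.16253,+0.00171); r₂ = λ·B[:,1] = (+0.15416,+0.93913,+0.30703)
r₃ = r₁×r₂ = (-0.05151,-0.30268,+0.95170); SVD([r₁ r₂ r₃]) → R = UVᵀ:
  R  [+0.98670 +0.15416 -0.05151]
  R  [-0.16253 +0.93913 -0.30268]
  R  [+0.00171 +0.30703 +0.95170]
t = (-0.21548, -0.13458, +1.06553) m
tr R = 2.877533; θ = arccos((tr R − 1)/2) = 0.351764 rad = 20.155°
axis k = ((R−Rᵀ)₃₂, (R−Rᵀ)₁₃, (R−Rᵀ)₂₁) / (2 sinθ) = (+0.884777, -0.077222, -0.459572)
rvec = θ·k = (+0.311233, -0.027164, -0.161661)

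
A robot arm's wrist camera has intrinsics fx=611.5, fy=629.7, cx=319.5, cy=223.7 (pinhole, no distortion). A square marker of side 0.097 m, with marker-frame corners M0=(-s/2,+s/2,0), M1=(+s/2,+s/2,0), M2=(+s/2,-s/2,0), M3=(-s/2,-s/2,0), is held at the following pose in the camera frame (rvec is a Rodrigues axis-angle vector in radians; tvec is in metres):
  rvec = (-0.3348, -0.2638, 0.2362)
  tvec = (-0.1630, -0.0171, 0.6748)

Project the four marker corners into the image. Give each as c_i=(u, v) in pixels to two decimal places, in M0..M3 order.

Intrinsics K: fx=611.5, fy=629.7, cx=319.5, cy=223.7
Marker side s = 0.097 m; corners in marker frame (Z=0):
  M0 = (-0.0485, +0.0485, 0)
  M1 = (+0.0485, +0.0485, 0)
  M2 = (+0.0485, -0.0485, 0)
  M3 = (-0.0485, -0.0485, 0)
rvec = (-0.3348, -0.2638, 0.2362), |rvec| = θ = 0.48731 rad = 27.921°
Rodrigues: sinθ=0.46825, 1−cosθ=0.11640; R = I + sinθ·[k]× + (1−cosθ)·[k]×²:
    [+0.93854 -0.18367 -0.29225]
    [+0.27026 +0.91771 +0.29116]
    [+0.21472 -0.35225 +0.91094]
t = (-0.1630, -0.0171, 0.6748) m
M0: Pc = R·M0+t = (-0.21743, +0.01430, +0.64730); u = 611.5·(-0.21743)/0.64730 + 319.5 = 114.0987, v = 629.7·(+0.01430)/0.64730 + 223.7 = 237.6125
M1: Pc = R·M1+t = (-0.12639, +0.04052, +0.66813); u = 611.5·(-0.12639)/0.66813 + 319.5 = 203.8238, v = 629.7·(+0.04052)/0.66813 + 223.7 = 261.8857
M2: Pc = R·M2+t = (-0.10857, -0.04850, +0.70230); u = 611.5·(-0.10857)/0.70230 + 319.5 = 224.9642, v = 629.7·(-0.04850)/0.70230 + 223.7 = 180.2123
M3: Pc = R·M3+t = (-0.19961, -0.07472, +0.68147); u = 611.5·(-0.19961)/0.68147 + 319.5 = 140.3839, v = 629.7·(-0.07472)/0.68147 + 223.7 = 154.6599

c0=(114.10, 237.61) c1=(203.82, 261.89) c2=(224.96, 180.21) c3=(140.38, 154.66)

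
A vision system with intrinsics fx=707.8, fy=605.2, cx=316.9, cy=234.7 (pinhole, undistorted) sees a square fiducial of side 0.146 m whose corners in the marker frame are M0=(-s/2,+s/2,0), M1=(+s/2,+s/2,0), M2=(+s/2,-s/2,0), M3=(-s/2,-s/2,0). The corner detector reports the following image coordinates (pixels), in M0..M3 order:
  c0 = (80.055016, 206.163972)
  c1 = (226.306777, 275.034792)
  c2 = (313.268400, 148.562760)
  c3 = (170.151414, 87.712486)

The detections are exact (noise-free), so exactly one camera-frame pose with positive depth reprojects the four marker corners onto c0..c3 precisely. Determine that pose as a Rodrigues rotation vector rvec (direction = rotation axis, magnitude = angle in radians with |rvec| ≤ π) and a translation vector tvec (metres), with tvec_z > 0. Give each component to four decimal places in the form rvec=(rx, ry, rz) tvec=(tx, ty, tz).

Intrinsics K: fx=707.8, fy=605.2, cx=316.9, cy=234.7
Marker side s = 0.146 m; corners in marker frame (Z=0):
  M0 = (-0.0730, +0.0730, 0)
  M1 = (+0.0730, +0.0730, 0)
  M2 = (+0.0730, -0.0730, 0)
  M3 = (-0.0730, -0.0730, 0)
Detected image corners:
  c0 = (80.055016, 206.163972) px
  c1 = (226.306777, 275.034792) px
  c2 = (313.268400, 148.562760) px
  c3 = (170.151414, 87.712486) px
Planar DLT: solve 8×8 A·h = b for H (H[2,2]=1):
  H  [+935.56536 -669.64204 +197.00172]
  H  [+393.48804 +780.93229 +177.27939]
  H  [-0.27944 -0.31938 +1.00000]
B = K⁻¹H; ‖b₁‖=1.657409, ‖b₂‖=1.657409; λ = 2/(‖b₁‖+‖b₂‖) = 0.603351, sign → tz>0 ⇒ λ=+0.603351
r₁ = λ·B[:,0] = (+0.87299,+0.45767,-0.16860); r₂ = λ·B[:,1] = (-0.48455,+0.85328,-0.19270)
r₃ = r₁×r₂ = (+0.05567,+0.24992,+0.96667); SVD([r₁ r₂ r₃]) → R = UVᵀ:
  R  [+0.87299 -0.48455 +0.05567]
  R  [+0.45767 +0.85328 +0.24992]
  R  [-0.16860 -0.19270 +0.96667]
t = (-0.10221, -0.05725, +0.60335) m
tr R = 2.692933; θ = arccos((tr R − 1)/2) = 0.561483 rad = 32.171°
axis k = ((R−Rᵀ)₃₂, (R−Rᵀ)₁₃, (R−Rᵀ)₂₁) / (2 sinθ) = (-0.415646, +0.210601, +0.884808)
rvec = θ·k = (-0.233378, +0.118249, +0.496804)

rvec=(-0.2334, 0.1182, 0.4968) tvec=(-0.1022, -0.0572, 0.6034)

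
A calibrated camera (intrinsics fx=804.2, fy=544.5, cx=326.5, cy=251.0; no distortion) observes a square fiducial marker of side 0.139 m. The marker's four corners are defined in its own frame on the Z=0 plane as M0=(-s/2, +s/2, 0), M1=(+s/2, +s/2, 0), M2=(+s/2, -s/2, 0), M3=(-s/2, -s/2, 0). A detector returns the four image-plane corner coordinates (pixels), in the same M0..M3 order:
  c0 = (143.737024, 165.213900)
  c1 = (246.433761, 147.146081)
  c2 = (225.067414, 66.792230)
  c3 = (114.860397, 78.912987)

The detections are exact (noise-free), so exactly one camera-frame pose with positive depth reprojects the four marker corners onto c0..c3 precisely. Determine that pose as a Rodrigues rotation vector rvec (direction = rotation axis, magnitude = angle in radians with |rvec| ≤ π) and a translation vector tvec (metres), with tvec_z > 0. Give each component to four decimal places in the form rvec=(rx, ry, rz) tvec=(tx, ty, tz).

Intrinsics K: fx=804.2, fy=544.5, cx=326.5, cy=251.0
Marker side s = 0.139 m; corners in marker frame (Z=0):
  M0 = (-0.0695, +0.0695, 0)
  M1 = (+0.0695, +0.0695, 0)
  M2 = (+0.0695, -0.0695, 0)
  M3 = (-0.0695, -0.0695, 0)
Detected image corners:
  c0 = (143.737024, 165.213900) px
  c1 = (246.433761, 147.146081) px
  c2 = (225.067414, 66.792230) px
  c3 = (114.860397, 78.912987) px
Planar DLT: solve 8×8 A·h = b for H (H[2,2]=1):
  H  [+871.11442 +247.27479 +184.99580]
  H  [-42.65758 +641.04855 +115.28475]
  H  [+0.58058 +0.37055 +1.00000]
B = K⁻¹H; ‖b₁‖=1.083981, ‖b₂‖=1.083981; λ = 2/(‖b₁‖+‖b₂‖) = 0.922525, sign → tz>0 ⇒ λ=+0.922525
r₁ = λ·B[:,0] = (+0.78184,-0.31917,+0.53560); r₂ = λ·B[:,1] = (+0.14487,+0.92852,+0.34184)
r₃ = r₁×r₂ = (-0.60642,-0.18967,+0.77219); SVD([r₁ r₂ r₃]) → R = UVᵀ:
  R  [+0.78184 +0.14487 -0.60642]
  R  [-0.31917 +0.92852 -0.18967]
  R  [+0.53560 +0.34184 +0.77219]
t = (-0.16232, -0.22994, +0.92253) m
tr R = 2.482553; θ = arccos((tr R − 1)/2) = 0.735826 rad = 42.160°
axis k = ((R−Rᵀ)₃₂, (R−Rᵀ)₁₃, (R−Rᵀ)₂₁) / (2 sinθ) = (+0.395944, -0.850726, -0.345679)
rvec = θ·k = (+0.291346, -0.625986, -0.254360)

rvec=(0.2913, -0.6260, -0.2544) tvec=(-0.1623, -0.2299, 0.9225)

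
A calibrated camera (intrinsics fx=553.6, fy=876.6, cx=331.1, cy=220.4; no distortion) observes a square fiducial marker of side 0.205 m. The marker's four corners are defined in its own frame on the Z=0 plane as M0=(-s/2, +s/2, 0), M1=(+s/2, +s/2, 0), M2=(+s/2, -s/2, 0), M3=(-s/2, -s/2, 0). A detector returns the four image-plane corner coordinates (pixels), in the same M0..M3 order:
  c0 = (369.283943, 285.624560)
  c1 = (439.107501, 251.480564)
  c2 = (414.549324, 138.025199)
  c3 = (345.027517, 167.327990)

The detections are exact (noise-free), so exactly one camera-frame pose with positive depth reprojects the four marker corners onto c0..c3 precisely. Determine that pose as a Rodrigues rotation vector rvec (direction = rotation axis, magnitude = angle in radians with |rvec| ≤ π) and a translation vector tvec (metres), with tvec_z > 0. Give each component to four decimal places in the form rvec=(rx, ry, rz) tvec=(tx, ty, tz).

rvec=(-0.1638, -0.2483, -0.2896) tvec=(0.1625, -0.0177, 1.4646)

Intrinsics K: fx=553.6, fy=876.6, cx=331.1, cy=220.4
Marker side s = 0.205 m; corners in marker frame (Z=0):
  M0 = (-0.1025, +0.1025, 0)
  M1 = (+0.1025, +0.1025, 0)
  M2 = (+0.1025, -0.1025, 0)
  M3 = (-0.1025, -0.1025, 0)
Detected image corners:
  c0 = (369.283943, 285.624560) px
  c1 = (439.107501, 251.480564) px
  c2 = (414.549324, 138.025199) px
  c3 = (345.027517, 167.327990) px
Planar DLT: solve 8×8 A·h = b for H (H[2,2]=1):
  H  [+410.68868 +85.97999 +392.53165]
  H  [-116.59053 +547.24895 +209.81945]
  H  [+0.18069 -0.08442 +1.00000]
B = K⁻¹H; ‖b₁‖=0.682765, ‖b₂‖=0.682765; λ = 2/(‖b₁‖+‖b₂‖) = 1.464632, sign → tz>0 ⇒ λ=+1.464632
r₁ = λ·B[:,0] = (+0.92826,-0.26134,+0.26464); r₂ = λ·B[:,1] = (+0.30143,+0.94544,-0.12365)
r₃ = r₁×r₂ = (-0.21789,+0.19455,+0.95639); SVD([r₁ r₂ r₃]) → R = UVᵀ:
  R  [+0.92826 +0.30143 -0.21789]
  R  [-0.26134 +0.94544 +0.19455]
  R  [+0.26464 -0.12365 +0.95639]
t = (+0.16253, -0.01768, +1.46463) m
tr R = 2.830085; θ = arccos((tr R − 1)/2) = 0.415183 rad = 23.788°
axis k = ((R−Rᵀ)₃₂, (R−Rᵀ)₁₃, (R−Rᵀ)₂₁) / (2 sinθ) = (-0.394439, -0.598140, -0.697600)
rvec = θ·k = (-0.163765, -0.248338, -0.289632)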